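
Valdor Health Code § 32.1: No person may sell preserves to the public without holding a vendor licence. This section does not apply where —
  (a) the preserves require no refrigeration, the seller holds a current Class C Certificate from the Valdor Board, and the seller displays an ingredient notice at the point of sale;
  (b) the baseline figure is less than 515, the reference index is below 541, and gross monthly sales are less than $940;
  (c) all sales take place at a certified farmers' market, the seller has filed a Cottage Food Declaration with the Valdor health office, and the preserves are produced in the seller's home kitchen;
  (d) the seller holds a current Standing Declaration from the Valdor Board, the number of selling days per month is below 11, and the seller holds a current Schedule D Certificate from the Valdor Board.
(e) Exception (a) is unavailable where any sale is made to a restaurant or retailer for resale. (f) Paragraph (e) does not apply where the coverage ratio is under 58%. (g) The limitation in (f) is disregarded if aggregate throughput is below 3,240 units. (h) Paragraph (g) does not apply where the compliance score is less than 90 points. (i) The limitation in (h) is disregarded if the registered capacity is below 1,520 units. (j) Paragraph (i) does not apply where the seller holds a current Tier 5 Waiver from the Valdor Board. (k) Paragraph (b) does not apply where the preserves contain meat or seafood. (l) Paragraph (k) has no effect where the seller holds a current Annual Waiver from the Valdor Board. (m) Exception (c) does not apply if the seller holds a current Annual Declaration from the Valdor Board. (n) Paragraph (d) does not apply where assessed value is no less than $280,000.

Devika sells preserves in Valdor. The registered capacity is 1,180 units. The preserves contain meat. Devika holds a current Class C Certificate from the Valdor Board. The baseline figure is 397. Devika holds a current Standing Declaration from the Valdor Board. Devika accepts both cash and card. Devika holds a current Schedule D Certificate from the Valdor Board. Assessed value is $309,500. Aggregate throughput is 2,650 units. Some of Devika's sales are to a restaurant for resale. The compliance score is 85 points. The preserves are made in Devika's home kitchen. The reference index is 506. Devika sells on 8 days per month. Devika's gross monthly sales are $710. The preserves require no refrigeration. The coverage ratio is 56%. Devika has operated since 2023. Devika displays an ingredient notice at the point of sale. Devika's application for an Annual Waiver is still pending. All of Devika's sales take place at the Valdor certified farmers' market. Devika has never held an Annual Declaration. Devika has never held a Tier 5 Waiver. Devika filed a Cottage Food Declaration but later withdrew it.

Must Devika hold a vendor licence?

Exception (a): the preserves are shelf-stable; a current Class C Certificate is held; an ingredient notice is displayed — every condition holds. However, paragraphs (e)–(j) must be considered: (e) operates against (a): some sales are to a restaurant for resale. (f) would limit (e) — the coverage ratio is 56%, under the 58% limit — but (g) sets (f) aside: (g) applies — aggregate throughput is 2,650 units, below the 3,240 units limit. (h) is triggered (the compliance score is 85 points, less than the 90 points limit), but is overridden by (i): (i) operates against (h): the registered capacity is 1,180 units, below the 1,520 units limit. (j), which would lift (i), does not operate here — there is no Tier 5 Waiver in force. Exception (a) does not apply.
Exception (b): the baseline figure is 397, less than the 515 limit; the reference index is 506, below the 541 limit; gross monthly sales are $710, less than the $940 limit — every condition holds. Turning to paragraphs (k)–(l): (k) operates against (b): the preserves contain meat. (l) does not operate here (the Annual Waiver is not current), so (k) stands. Exception (b) does not apply.
Exception (c) requires that the seller has filed a Cottage Food Declaration with the Valdor health office; but the Cottage Food Declaration was withdrawn, so (c) is unavailable.
Exception (d)'s conditions are all satisfied: a current Standing Declaration is held; the number of selling days per month is 8, below the 11 limit; a current Schedule D Certificate is held. But: (n) applies — assessed value is $309,500, meeting the $280,000 threshold. Exception (d) does not apply.
No exception is made out. Devika falls within the general rule.

Yes — Devika must hold a vendor licence.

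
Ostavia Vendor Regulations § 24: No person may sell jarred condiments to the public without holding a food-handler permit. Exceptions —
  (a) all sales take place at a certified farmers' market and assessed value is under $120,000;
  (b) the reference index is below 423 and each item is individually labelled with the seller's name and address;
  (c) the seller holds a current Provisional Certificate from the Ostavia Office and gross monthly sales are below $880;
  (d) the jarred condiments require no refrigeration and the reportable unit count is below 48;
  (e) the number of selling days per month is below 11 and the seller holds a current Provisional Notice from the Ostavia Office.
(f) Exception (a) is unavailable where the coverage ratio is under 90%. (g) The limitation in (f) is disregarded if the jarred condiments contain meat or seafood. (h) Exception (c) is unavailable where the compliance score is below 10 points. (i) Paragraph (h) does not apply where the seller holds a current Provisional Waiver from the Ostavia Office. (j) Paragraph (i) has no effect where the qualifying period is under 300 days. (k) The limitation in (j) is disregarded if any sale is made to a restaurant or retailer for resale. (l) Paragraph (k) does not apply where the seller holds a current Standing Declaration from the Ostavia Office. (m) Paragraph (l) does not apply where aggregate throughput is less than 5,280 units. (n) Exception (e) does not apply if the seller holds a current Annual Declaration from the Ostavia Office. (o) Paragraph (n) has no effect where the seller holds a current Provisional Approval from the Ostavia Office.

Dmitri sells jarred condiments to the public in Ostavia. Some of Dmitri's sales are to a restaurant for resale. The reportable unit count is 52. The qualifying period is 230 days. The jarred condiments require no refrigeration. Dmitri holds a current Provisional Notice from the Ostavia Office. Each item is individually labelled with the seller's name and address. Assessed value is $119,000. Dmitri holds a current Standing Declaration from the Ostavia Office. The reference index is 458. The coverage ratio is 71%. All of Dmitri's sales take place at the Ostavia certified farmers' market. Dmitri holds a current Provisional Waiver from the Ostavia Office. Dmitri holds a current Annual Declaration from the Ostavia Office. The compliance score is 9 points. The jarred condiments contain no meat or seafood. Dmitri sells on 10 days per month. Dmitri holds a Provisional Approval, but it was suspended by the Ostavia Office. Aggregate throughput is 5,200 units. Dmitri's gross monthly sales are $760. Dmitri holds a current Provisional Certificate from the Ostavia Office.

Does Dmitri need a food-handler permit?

No — exception (c) applies; Dmitri is not required to hold a food-handler permit.

All of (a)'s requirements are met (all sales are at a certified farmers' market; assessed value is $119,000, under the $120,000 limit). However, paragraphs (f)–(g) must be considered: (f) is triggered — the coverage ratio is 71%, under the 90% limit. (g), which would lift (f), is not engaged — the jarred condiments contain no meat or seafood. So (a) is unavailable.
Exception (b) does not apply: the reference index is 458, not below 423.
Exception (c): a current Provisional Certificate is held; gross monthly sales are $760, below the $880 limit — every condition holds. As to paragraphs (h)–(m): (h) would limit (c) — the compliance score is 9 points, below the 10 points limit — but (i) sets (h) aside: (i) applies — a current Provisional Waiver is held. (j) would limit (i) — the qualifying period is 230 days, under the 300 days limit — but (k) sets (j) aside: (k) operates against (j): some sales are to a restaurant for resale. (l) is engaged (a current Standing Declaration is held), but yields to (m): (m) operates — aggregate throughput is 5,200 units, less than the 5,280 units limit. Exception (c) stands.
Exception (d) requires that the reportable unit count is below 48; but the reportable unit count is 52, not below 48, so (d) is unavailable.
Exception (e)'s conditions are all satisfied: the number of selling days per month is 10, below the 11 limit; a current Provisional Notice is held. Turning to paragraphs (n)–(o): (n) operates against (e): a current Annual Declaration is held. (o), which would lift (n), is inapplicable — no current Provisional Approval is held. Exception (e) does not apply.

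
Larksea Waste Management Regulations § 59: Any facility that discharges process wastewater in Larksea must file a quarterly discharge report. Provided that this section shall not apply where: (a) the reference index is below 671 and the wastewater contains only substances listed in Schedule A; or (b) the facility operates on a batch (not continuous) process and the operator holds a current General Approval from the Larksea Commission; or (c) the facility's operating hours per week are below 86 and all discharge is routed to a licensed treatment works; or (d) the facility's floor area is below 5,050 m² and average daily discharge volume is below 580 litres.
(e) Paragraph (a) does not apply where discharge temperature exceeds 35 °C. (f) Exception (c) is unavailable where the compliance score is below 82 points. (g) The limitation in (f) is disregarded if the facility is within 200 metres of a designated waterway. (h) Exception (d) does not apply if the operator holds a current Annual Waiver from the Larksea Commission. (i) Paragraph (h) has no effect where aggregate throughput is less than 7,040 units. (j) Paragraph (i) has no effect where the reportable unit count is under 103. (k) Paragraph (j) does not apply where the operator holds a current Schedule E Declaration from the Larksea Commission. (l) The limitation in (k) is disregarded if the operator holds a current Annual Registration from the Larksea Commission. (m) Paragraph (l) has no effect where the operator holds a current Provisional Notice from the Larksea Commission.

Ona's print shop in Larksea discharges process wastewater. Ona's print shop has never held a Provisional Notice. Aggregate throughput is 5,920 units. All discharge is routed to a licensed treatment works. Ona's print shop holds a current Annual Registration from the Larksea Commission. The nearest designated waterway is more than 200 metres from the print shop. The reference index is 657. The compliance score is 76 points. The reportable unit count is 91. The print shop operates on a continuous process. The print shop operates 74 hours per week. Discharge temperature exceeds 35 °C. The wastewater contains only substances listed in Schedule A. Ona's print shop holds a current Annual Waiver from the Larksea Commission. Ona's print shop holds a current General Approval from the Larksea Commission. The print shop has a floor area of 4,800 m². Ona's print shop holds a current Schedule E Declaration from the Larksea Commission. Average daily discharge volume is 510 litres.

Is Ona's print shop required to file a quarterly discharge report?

Yes — Ona's print shop must file a quarterly discharge report.

Exception (a)'s conditions are all satisfied: the reference index is 657, below the 671 limit; the wastewater is Schedule-A-only. But applying paragraph (e): (e) is triggered — discharge temperature exceeds 35 °C. Exception (a) does not apply.
Exception (b) requires that the facility operates on a batch (not continuous) process; but the facility operates on a continuous process, so (b) is unavailable.
Exception (c) is satisfied on its face — the facility's operating hours per week are 74, below the 86 limit; discharge is routed to a licensed treatment works. But: (f) operates against (c): the compliance score is 76 points, below the 82 points limit. (g) does not operate here (the print shop is more than 200 m from any designated waterway), so (f) stands. Exception (c) does not apply.
Exception (d) is satisfied on its face — the facility's floor area is 4,800 m², below the 5,050 m² limit; average daily discharge volume is 510 litres, below the 580 litres limit. However, paragraphs (h)–(m) must be considered: (h) is engaged — a current Annual Waiver is held. (i) operates (aggregate throughput is 5,920 units, less than the 7,040 units limit), but is displaced by (j): (j) is triggered — the reportable unit count is 91, under the 103 limit. (k) is engaged (a current Schedule E Declaration is held), but is overridden by (l): (l) operates against (k): a current Annual Registration is held. (m), which would lift (l), is not engaged — the Provisional Notice is not current. So (d) is unavailable.
Every exception is unavailable, so the rule governs.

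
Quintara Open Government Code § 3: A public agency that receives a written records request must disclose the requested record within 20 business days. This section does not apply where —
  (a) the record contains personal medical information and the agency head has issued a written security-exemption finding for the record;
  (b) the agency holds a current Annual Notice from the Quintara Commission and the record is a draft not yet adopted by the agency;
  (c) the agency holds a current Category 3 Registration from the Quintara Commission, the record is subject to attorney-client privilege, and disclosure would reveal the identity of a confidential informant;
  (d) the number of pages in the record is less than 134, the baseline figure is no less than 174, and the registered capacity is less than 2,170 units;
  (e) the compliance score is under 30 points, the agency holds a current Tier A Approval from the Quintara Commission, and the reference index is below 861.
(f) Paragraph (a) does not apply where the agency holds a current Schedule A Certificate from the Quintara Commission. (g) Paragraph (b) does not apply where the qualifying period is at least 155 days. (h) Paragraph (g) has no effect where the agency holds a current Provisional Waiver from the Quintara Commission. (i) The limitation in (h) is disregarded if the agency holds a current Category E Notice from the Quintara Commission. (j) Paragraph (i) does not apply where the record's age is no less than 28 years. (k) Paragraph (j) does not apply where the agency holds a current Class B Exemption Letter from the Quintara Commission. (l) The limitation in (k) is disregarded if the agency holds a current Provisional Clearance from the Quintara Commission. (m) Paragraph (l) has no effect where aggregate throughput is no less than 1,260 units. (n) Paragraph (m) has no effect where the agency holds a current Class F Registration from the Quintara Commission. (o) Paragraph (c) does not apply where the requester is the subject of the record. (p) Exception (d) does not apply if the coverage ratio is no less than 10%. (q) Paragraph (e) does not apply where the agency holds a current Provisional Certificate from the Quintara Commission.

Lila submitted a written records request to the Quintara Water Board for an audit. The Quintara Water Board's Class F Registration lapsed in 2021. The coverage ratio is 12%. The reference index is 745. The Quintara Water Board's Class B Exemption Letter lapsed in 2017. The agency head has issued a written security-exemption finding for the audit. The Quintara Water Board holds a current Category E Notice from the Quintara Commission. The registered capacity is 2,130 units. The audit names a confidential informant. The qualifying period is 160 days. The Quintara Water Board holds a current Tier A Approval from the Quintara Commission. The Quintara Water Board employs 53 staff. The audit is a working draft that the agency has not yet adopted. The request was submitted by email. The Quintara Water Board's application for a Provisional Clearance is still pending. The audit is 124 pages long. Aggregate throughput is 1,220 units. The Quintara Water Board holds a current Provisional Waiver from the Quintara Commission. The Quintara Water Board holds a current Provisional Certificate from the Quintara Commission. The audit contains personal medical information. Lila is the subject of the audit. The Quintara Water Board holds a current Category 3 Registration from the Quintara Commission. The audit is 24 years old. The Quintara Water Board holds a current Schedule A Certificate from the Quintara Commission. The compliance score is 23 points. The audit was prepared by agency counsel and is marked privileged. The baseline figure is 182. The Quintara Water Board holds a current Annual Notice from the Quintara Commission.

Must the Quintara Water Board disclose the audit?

All of (a)'s requirements are met (the audit contains personal medical information; a written security-exemption finding has been issued). Turning to paragraph (f): (f) operates against (a): a current Schedule A Certificate is held. So (a) is unavailable.
All of (b)'s requirements are met (a current Annual Notice is held; the audit is an unadopted draft). But: (g) operates against (b): the qualifying period is 160 days, meeting the 155 days threshold. (h) would limit (g) — a current Provisional Waiver is held — but (i) sets (h) aside: (i) is engaged — a current Category E Notice is held. (j) is inapplicable (the record's age is 24 years, short of 28 years), so (i) stands. (b) is therefore removed.
Exception (c)'s conditions are all satisfied: a current Category 3 Registration is held; the audit is privileged; the audit names a confidential informant. However, paragraph (o) must be considered: (o) is engaged — Lila is the subject of the audit. So (c) is unavailable.
Exception (d)'s conditions are all satisfied: the number of pages in the record is 124, less than the 134 limit; the baseline figure is 182, meeting the 174 threshold; the registered capacity is 2,130 units, less than the 2,170 units limit. However, paragraph (p) must be considered: (p) operates against (d): the coverage ratio is 12%, meeting the 10% threshold. Exception (d) does not apply.
All of (e)'s requirements are met (the compliance score is 23 points, under the 30 points limit; a current Tier A Approval is held; the reference index is 745, below the 861 limit). But: (q) operates against (e): a current Provisional Certificate is held. (e) is therefore removed.
No exception applies. The general rule governs.

Yes — the Quintara Water Board must disclose the audit.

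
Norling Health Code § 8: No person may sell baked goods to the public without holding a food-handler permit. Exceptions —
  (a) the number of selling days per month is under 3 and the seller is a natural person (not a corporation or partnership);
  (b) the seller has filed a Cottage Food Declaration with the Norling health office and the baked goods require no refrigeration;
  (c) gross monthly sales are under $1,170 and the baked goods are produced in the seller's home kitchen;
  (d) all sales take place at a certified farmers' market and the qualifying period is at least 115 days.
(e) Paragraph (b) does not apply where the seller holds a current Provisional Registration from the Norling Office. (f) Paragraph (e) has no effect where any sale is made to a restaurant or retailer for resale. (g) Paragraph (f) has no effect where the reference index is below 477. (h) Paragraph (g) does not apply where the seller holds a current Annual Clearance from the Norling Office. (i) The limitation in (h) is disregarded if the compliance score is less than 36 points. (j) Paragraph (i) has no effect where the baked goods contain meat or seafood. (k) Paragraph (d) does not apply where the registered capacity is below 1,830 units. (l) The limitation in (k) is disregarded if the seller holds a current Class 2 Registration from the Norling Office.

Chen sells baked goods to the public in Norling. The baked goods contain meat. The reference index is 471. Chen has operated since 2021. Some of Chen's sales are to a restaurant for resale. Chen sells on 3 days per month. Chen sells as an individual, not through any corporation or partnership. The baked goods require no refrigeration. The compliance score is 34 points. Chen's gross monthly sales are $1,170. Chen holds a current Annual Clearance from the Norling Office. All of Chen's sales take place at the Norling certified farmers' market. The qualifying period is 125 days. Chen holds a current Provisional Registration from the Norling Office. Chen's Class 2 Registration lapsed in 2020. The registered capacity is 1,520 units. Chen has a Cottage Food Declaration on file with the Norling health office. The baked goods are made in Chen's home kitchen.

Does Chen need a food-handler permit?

Exception (a) does not apply: the number of selling days per month is 3, not under 3.
Exception (b): a Cottage Food Declaration is on file; the baked goods are shelf-stable — every condition holds. Under paragraphs (e)–(j): (e) is engaged (a current Provisional Registration is held), but is overridden by (f): (f) applies — some sales are to a restaurant for resale. (g) applies (the reference index is 471, below the 477 limit), but is displaced by (h): (h) operates against (g): a current Annual Clearance is held. (i) would limit (h) — the compliance score is 34 points, less than the 36 points limit — but (j) sets (i) aside: (j) operates against (i): the baked goods contain meat. So (b) applies.
Exception (c) fails — gross monthly sales are $1,170, not under $1,170.
Exception (d)'s conditions are all satisfied: all sales are at a certified farmers' market; the qualifying period is 125 days, meeting the 115 days threshold. However, paragraphs (k)–(l) must be considered: (k) is engaged — the registered capacity is 1,520 units, below the 1,830 units limit. (l) is not engaged (no current Class 2 Registration is held), so (k) stands. Exception (d) does not apply.

No — exception (b) applies; Chen is not required to hold a food-handler permit.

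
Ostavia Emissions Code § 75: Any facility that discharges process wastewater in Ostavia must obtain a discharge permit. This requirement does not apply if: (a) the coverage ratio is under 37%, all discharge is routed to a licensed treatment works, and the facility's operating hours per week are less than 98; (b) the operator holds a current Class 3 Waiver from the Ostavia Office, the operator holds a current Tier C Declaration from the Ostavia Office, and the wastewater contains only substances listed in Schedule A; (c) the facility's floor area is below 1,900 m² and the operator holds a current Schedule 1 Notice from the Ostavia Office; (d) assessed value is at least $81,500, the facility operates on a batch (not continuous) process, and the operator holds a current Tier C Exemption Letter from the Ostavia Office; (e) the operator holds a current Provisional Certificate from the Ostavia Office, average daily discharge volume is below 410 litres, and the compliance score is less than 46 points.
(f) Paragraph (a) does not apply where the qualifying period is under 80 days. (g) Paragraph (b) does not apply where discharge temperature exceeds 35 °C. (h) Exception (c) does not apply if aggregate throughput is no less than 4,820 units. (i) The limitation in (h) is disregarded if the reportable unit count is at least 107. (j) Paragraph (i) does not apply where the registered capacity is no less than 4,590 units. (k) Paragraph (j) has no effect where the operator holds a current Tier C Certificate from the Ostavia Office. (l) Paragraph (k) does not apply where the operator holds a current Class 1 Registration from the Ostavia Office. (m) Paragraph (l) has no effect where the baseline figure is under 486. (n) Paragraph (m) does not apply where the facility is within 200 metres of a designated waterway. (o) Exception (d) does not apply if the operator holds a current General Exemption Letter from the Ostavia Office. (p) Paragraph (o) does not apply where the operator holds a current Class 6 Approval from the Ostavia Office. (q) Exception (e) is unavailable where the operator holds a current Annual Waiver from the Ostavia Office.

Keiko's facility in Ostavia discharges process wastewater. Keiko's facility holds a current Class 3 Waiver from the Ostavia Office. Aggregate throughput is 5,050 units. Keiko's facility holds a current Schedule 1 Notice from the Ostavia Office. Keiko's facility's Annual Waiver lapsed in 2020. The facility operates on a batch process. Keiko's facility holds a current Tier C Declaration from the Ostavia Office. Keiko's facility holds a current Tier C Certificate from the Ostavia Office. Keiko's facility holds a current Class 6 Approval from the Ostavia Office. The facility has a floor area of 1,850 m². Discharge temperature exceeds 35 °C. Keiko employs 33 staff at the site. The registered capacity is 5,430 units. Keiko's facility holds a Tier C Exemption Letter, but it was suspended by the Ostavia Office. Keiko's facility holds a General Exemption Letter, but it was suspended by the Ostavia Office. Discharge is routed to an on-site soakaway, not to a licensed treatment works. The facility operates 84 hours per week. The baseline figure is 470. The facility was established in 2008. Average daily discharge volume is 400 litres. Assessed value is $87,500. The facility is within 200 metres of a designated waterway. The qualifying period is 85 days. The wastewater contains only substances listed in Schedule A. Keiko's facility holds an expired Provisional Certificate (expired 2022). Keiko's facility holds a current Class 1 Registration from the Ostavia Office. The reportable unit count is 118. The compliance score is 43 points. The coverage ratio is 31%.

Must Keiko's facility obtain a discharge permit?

Exception (a) requires that all discharge is routed to a licensed treatment works; but discharge is not routed to a licensed treatment works, so (a) is unavailable.
Exception (b) is satisfied on its face — a current Class 3 Waiver is held; a current Tier C Declaration is held; the wastewater is Schedule-A-only. Turning to paragraph (g): (g) operates against (b): discharge temperature exceeds 35 °C. Exception (b) does not apply.
Exception (c) is satisfied on its face — the facility's floor area is 1,850 m², below the 1,900 m² limit; a current Schedule 1 Notice is held. But: (h) operates against (c): aggregate throughput is 5,050 units, meeting the 4,820 units threshold. (i) would limit (h) — the reportable unit count is 118, meeting the 107 threshold — but (j) sets (i) aside: (j) is engaged — the registered capacity is 5,430 units, meeting the 4,590 units threshold. (k) would limit (j) — a current Tier C Certificate is held — but (l) sets (k) aside: (l) is triggered — a current Class 1 Registration is held. (m) applies (the baseline figure is 470, under the 486 limit), but is itself disapplied by (n): (n) operates — the facility is within 200 m of a designated waterway. (c) is therefore removed.
Exception (d) requires that the operator holds a current Tier C Exemption Letter from the Ostavia Office; but the Tier C Exemption Letter is not current, so (d) is unavailable.
Exception (e) fails — there is no Provisional Certificate in force.
Every exception is unavailable, so the rule governs.

Yes — Keiko's facility must obtain a discharge permit.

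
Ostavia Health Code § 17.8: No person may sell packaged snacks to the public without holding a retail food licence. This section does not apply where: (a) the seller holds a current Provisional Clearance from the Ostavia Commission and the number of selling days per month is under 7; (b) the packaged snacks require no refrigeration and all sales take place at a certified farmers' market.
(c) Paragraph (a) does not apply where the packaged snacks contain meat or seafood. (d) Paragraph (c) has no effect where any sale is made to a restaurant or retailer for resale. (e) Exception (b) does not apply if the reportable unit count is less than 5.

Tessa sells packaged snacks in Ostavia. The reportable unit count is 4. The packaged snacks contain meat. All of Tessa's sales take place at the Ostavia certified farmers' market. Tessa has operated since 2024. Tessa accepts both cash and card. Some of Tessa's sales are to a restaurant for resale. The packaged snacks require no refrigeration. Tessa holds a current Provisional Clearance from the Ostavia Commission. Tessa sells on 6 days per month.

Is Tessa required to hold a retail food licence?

No — exception (a) applies; Tessa is not required to hold a retail food licence.

Exception (a)'s conditions are all satisfied: a current Provisional Clearance is held; the number of selling days per month is 6, under the 7 limit. Under paragraphs (c)–(d): (c) would limit (a) — the packaged snacks contain meat — but (d) sets (c) aside: (d) operates — some sales are to a restaurant for resale. Exception (a) stands.
Exception (b): the packaged snacks are shelf-stable; all sales are at a certified farmers' market — every condition holds. But: (e) is engaged — the reportable unit count is 4, less than the 5 limit. So (b) is unavailable.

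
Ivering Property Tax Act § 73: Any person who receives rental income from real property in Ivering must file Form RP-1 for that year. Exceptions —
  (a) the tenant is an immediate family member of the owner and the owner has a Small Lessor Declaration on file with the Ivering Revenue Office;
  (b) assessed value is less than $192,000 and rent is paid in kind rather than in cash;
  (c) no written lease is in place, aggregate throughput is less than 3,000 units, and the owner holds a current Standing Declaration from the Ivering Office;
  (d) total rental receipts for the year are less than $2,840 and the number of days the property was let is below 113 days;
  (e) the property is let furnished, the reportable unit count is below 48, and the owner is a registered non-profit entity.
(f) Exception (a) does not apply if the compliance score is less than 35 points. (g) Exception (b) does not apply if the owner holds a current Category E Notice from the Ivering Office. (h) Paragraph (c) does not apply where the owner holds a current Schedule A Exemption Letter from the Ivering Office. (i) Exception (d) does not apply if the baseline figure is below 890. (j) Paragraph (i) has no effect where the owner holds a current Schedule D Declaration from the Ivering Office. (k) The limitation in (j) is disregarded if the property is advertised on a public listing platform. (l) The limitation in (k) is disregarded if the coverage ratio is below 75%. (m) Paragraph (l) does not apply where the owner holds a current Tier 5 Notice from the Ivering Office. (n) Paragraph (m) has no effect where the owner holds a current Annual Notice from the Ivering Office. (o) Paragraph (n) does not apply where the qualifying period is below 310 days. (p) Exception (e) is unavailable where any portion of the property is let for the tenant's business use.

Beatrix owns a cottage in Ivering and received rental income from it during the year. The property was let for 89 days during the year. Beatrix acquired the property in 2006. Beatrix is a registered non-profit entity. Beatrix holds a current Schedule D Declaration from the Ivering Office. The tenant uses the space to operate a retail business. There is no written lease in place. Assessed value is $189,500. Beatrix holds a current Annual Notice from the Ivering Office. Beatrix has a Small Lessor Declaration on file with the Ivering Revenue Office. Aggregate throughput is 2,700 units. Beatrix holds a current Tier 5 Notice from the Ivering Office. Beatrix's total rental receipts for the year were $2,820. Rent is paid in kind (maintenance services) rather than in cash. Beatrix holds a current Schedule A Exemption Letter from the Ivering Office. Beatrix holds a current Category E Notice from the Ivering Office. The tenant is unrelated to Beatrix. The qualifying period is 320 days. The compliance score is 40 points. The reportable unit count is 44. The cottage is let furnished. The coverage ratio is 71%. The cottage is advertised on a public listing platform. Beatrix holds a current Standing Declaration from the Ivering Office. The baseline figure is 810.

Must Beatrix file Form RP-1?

Exception (a) requires that the tenant is an immediate family member of the owner; but the tenant is unrelated to the owner, so (a) is unavailable.
All of (b)'s requirements are met (assessed value is $189,500, less than the $192,000 limit; rent is paid in kind). But applying paragraph (g): (g) operates — a current Category E Notice is held. Exception (b) does not apply.
Exception (c)'s conditions are all satisfied: there is no written lease; aggregate throughput is 2,700 units, less than the 3,000 units limit; a current Standing Declaration is held. Turning to paragraph (h): (h) operates — a current Schedule A Exemption Letter is held. Exception (c) does not apply.
Exception (d)'s conditions are all satisfied: total rental receipts for the year are $2,820, less than the $2,840 limit; the number of days the property was let is 89 days, below the 113 days limit. As to paragraphs (i)–(o): (i) would limit (d) — the baseline figure is 810, below the 890 limit — but (j) sets (i) aside: (j) operates — a current Schedule D Declaration is held. (k) would limit (j) — the property is publicly advertised — but (l) sets (k) aside: (l) operates against (k): the coverage ratio is 71%, below the 75% limit. (m) would limit (l) — a current Tier 5 Notice is held — but (n) sets (m) aside: (n) applies — a current Annual Notice is held. (o), which would lift (n), is not engaged — the qualifying period is 320 days, not below 310 days. So (d) applies.
All of (e)'s requirements are met (the property is let furnished; the reportable unit count is 44, below the 48 limit; Beatrix is a registered non-profit). But applying paragraph (p): (p) is triggered — the space is let for business use. Exception (e) does not apply.

No — exception (d) applies; Beatrix is not required to file Form RP-1.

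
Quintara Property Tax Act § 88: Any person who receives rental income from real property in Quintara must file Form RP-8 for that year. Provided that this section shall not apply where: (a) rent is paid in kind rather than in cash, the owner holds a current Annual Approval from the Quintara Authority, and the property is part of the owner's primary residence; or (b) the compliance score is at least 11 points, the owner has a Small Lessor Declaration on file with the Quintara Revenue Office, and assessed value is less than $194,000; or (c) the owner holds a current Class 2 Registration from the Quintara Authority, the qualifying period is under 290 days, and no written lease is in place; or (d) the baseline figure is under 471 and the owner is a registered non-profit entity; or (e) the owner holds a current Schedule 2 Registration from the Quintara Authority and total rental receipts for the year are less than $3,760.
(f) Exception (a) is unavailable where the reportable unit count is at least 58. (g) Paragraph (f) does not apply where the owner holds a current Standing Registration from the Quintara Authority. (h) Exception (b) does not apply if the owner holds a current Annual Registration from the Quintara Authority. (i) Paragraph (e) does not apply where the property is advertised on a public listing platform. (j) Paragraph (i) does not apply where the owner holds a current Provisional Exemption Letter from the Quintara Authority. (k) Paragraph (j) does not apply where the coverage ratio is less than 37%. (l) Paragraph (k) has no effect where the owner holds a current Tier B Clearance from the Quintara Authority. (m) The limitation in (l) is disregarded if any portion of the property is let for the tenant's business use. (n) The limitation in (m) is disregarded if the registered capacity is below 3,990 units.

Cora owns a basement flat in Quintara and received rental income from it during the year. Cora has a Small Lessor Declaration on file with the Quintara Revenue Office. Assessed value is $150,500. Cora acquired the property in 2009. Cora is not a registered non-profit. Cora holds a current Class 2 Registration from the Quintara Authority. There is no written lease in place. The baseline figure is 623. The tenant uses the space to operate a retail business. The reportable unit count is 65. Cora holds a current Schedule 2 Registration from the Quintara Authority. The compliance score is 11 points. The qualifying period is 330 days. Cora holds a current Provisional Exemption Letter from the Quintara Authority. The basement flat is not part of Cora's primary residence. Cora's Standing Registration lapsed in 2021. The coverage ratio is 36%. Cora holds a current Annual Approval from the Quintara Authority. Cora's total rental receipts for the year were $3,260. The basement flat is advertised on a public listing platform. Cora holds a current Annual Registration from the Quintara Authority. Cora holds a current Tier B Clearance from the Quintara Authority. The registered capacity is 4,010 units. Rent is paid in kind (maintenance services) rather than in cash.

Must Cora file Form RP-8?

Yes — Cora must file Form RP-8.

Exception (a) requires that the property is part of the owner's primary residence; but the basement flat is not part of the primary residence, so (a) is unavailable.
Exception (b) is satisfied on its face — the compliance score is 11 points, meeting the 11 points threshold; a Small Lessor Declaration is on file; assessed value is $150,500, less than the $194,000 limit. Turning to paragraph (h): (h) operates against (b): a current Annual Registration is held. So (b) is unavailable.
Exception (c) requires that the qualifying period is under 290 days; but the qualifying period is 330 days, not under 290 days, so (c) is unavailable.
Exception (d) requires that the baseline figure is under 471; but the baseline figure is 623, not under 471, so (d) is unavailable.
Exception (e) is satisfied on its face — a current Schedule 2 Registration is held; total rental receipts for the year are $3,260, less than the $3,760 limit. But: (i) applies — the property is publicly advertised. (j) is triggered (a current Provisional Exemption Letter is held), but yields to (k): (k) operates against (j): the coverage ratio is 36%, less than the 37% limit. (l) is engaged (a current Tier B Clearance is held), but is itself disapplied by (m): (m) operates against (l): the space is let for business use. (n), which would lift (m), is not engaged — the registered capacity is 4,010 units, not below 3,990 units. Exception (e) does not apply.
None of the exceptions is available; § 88 applies in full.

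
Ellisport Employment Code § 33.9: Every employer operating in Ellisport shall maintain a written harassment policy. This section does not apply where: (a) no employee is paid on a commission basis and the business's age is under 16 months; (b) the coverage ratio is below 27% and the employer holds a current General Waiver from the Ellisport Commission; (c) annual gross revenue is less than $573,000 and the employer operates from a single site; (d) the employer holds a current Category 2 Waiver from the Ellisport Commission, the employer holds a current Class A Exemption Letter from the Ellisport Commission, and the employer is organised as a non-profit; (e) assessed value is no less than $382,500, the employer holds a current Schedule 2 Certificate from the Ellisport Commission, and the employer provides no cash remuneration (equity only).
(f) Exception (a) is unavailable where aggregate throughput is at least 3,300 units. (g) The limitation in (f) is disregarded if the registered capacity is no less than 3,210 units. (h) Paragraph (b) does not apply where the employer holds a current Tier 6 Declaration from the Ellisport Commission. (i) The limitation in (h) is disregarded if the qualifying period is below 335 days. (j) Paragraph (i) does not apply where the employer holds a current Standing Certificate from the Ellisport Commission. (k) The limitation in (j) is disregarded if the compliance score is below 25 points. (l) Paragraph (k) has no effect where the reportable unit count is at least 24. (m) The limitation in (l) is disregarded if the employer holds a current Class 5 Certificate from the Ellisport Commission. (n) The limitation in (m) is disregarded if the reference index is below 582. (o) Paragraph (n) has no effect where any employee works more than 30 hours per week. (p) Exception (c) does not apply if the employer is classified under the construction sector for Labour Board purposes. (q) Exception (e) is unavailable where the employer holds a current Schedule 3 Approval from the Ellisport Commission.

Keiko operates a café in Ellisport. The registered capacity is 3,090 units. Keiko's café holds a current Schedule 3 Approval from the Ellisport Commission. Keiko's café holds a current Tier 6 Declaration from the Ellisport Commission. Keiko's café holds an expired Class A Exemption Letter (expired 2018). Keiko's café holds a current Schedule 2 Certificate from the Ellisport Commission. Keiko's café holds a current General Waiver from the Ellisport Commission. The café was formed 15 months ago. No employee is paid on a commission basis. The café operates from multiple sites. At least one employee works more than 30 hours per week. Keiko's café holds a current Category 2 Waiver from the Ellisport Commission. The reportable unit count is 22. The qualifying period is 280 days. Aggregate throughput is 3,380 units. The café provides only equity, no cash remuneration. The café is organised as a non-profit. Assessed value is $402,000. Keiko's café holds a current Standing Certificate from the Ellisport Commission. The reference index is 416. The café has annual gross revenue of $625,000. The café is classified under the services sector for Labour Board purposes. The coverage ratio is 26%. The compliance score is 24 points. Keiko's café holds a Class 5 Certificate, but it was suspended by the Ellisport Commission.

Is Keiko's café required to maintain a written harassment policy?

No — exception (b) applies; Keiko's café is not required to maintain a written harassment policy.

All of (a)'s requirements are met (no employee is paid on commission; the business's age is 15 months, under the 16 months limit). But: (f) operates against (a): aggregate throughput is 3,380 units, meeting the 3,300 units threshold. (g) is inapplicable (the registered capacity is 3,090 units, short of 3,210 units), so (f) stands. Exception (a) does not apply.
Exception (b) is satisfied on its face — the coverage ratio is 26%, below the 27% limit; a current General Waiver is held. Considering the limiting provisions: (h) applies (a current Tier 6 Declaration is held), but is displaced by (i): (i) operates against (h): the qualifying period is 280 days, below the 335 days limit. (j) would limit (i) — a current Standing Certificate is held — but (k) sets (j) aside: (k) is engaged — the compliance score is 24 points, below the 25 points limit. (l) is not engaged (the reportable unit count is 22, short of 24), so (k) stands. So (b) applies.
Exception (c) does not apply: annual gross revenue is $625,000, not less than $573,000.
Exception (d) requires that the employer holds a current Class A Exemption Letter from the Ellisport Commission; but no current Class A Exemption Letter is held, so (d) is unavailable.
Exception (e) is satisfied on its face — assessed value is $402,000, meeting the $382,500 threshold; a current Schedule 2 Certificate is held; remuneration is equity-only. But applying paragraph (q): (q) operates against (e): a current Schedule 3 Approval is held. (e) is therefore removed.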